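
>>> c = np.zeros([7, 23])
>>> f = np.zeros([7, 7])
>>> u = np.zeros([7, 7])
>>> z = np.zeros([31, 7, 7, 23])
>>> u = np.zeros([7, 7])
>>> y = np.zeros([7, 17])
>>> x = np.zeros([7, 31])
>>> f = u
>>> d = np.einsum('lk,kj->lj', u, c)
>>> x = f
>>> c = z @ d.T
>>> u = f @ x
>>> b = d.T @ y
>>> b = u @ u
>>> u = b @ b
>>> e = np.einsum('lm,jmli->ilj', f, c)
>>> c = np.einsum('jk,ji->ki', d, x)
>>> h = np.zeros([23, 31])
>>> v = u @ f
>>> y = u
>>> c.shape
(23, 7)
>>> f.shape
(7, 7)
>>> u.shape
(7, 7)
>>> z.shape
(31, 7, 7, 23)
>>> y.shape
(7, 7)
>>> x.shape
(7, 7)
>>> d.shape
(7, 23)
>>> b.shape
(7, 7)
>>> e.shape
(7, 7, 31)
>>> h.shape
(23, 31)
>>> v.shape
(7, 7)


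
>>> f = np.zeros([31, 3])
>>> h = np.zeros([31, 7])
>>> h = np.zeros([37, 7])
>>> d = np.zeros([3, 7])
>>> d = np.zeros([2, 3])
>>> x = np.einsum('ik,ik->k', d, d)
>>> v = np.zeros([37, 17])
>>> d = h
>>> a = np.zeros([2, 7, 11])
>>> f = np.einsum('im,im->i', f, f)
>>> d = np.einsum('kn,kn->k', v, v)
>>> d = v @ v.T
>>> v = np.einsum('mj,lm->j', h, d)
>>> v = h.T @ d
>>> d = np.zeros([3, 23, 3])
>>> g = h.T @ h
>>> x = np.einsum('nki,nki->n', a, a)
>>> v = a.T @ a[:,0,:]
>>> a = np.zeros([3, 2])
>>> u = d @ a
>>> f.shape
(31,)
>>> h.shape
(37, 7)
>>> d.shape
(3, 23, 3)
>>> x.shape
(2,)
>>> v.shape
(11, 7, 11)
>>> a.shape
(3, 2)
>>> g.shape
(7, 7)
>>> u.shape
(3, 23, 2)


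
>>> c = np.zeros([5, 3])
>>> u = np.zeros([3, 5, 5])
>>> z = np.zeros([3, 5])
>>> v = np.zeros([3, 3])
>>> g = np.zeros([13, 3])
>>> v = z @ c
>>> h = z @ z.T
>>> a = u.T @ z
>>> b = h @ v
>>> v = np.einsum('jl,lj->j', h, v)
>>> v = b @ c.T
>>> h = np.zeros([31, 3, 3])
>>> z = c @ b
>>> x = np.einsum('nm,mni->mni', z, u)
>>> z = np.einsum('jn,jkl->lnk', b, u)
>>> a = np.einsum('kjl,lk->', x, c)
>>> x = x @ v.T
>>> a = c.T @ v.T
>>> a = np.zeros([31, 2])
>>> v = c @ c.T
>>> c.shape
(5, 3)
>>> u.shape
(3, 5, 5)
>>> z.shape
(5, 3, 5)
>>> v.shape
(5, 5)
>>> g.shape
(13, 3)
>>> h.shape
(31, 3, 3)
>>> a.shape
(31, 2)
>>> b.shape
(3, 3)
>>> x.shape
(3, 5, 3)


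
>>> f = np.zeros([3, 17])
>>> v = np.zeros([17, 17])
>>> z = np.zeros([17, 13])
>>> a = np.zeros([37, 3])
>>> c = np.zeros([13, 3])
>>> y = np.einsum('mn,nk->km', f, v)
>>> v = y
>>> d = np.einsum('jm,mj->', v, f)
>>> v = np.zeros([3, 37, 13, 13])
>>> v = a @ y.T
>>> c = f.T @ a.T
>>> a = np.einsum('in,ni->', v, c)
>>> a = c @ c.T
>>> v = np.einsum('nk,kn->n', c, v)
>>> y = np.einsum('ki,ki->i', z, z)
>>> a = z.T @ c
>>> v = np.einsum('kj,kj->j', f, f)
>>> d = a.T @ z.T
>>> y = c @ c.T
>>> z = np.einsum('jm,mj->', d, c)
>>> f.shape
(3, 17)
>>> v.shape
(17,)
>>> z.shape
()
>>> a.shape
(13, 37)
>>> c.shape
(17, 37)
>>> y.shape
(17, 17)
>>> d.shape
(37, 17)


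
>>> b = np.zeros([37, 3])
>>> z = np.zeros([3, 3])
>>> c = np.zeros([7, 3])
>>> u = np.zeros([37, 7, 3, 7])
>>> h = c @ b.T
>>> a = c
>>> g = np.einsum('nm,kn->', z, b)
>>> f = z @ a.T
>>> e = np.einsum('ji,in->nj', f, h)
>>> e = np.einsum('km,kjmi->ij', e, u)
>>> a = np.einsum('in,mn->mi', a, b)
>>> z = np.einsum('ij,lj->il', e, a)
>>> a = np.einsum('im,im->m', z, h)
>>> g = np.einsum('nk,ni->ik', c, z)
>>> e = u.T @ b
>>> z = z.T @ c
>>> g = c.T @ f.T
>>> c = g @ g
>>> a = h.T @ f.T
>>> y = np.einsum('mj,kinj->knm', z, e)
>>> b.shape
(37, 3)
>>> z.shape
(37, 3)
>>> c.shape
(3, 3)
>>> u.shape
(37, 7, 3, 7)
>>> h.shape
(7, 37)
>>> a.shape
(37, 3)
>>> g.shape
(3, 3)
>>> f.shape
(3, 7)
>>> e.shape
(7, 3, 7, 3)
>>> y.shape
(7, 7, 37)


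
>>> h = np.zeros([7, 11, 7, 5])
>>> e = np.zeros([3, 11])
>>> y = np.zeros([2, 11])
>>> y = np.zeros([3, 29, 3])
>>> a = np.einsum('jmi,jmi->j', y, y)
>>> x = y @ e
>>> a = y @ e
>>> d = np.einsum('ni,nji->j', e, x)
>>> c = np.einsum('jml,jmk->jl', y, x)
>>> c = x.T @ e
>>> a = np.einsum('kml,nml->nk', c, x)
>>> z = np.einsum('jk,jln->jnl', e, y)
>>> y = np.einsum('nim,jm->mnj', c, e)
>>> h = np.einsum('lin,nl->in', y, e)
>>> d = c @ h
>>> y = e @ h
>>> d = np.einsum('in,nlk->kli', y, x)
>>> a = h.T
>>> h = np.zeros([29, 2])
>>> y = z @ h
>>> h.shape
(29, 2)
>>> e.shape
(3, 11)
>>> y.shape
(3, 3, 2)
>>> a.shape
(3, 11)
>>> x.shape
(3, 29, 11)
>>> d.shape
(11, 29, 3)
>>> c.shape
(11, 29, 11)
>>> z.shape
(3, 3, 29)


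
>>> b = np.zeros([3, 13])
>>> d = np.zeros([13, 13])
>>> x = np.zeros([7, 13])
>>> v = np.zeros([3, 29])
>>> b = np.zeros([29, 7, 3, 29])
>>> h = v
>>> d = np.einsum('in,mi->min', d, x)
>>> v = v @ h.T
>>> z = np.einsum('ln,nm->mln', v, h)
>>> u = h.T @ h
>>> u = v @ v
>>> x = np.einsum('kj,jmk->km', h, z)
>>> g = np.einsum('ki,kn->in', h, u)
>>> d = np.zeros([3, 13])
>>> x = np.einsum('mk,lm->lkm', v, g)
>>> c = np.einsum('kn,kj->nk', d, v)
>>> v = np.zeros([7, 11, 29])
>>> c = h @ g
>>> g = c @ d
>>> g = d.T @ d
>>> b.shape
(29, 7, 3, 29)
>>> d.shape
(3, 13)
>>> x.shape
(29, 3, 3)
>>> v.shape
(7, 11, 29)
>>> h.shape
(3, 29)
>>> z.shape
(29, 3, 3)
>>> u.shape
(3, 3)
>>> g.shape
(13, 13)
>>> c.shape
(3, 3)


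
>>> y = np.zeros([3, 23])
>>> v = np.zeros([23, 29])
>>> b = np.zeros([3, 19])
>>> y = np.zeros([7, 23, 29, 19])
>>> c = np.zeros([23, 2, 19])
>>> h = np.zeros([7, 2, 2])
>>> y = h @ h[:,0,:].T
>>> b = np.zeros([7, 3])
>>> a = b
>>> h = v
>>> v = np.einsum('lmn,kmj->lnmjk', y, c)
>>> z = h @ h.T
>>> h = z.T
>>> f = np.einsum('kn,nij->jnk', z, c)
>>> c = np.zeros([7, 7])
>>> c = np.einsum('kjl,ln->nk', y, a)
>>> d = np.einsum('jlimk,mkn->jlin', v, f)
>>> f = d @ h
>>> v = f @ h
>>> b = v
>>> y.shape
(7, 2, 7)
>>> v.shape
(7, 7, 2, 23)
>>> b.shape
(7, 7, 2, 23)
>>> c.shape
(3, 7)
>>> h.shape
(23, 23)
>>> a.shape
(7, 3)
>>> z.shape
(23, 23)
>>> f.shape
(7, 7, 2, 23)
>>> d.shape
(7, 7, 2, 23)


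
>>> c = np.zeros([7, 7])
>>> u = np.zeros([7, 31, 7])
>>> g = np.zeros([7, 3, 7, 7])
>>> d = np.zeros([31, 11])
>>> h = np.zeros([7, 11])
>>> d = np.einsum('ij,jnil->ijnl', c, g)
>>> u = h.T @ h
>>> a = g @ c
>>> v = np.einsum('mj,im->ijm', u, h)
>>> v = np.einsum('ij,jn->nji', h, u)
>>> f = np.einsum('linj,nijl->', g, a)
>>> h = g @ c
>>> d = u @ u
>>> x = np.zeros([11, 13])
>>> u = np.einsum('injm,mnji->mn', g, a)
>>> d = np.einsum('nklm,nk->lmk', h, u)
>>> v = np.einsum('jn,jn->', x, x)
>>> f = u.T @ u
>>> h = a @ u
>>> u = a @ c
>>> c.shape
(7, 7)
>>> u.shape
(7, 3, 7, 7)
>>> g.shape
(7, 3, 7, 7)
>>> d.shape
(7, 7, 3)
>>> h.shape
(7, 3, 7, 3)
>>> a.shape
(7, 3, 7, 7)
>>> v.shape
()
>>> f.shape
(3, 3)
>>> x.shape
(11, 13)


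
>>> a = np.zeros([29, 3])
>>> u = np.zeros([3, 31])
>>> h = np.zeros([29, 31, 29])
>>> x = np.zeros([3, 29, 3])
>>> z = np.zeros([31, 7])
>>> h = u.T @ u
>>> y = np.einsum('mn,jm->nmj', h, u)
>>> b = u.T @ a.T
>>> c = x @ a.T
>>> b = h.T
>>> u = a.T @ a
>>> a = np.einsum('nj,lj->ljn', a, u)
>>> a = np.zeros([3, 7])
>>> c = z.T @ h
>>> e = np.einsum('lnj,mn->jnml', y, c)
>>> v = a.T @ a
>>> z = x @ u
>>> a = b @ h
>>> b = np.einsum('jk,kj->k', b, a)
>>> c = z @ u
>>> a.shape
(31, 31)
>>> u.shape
(3, 3)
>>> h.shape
(31, 31)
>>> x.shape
(3, 29, 3)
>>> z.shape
(3, 29, 3)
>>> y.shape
(31, 31, 3)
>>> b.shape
(31,)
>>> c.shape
(3, 29, 3)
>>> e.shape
(3, 31, 7, 31)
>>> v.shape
(7, 7)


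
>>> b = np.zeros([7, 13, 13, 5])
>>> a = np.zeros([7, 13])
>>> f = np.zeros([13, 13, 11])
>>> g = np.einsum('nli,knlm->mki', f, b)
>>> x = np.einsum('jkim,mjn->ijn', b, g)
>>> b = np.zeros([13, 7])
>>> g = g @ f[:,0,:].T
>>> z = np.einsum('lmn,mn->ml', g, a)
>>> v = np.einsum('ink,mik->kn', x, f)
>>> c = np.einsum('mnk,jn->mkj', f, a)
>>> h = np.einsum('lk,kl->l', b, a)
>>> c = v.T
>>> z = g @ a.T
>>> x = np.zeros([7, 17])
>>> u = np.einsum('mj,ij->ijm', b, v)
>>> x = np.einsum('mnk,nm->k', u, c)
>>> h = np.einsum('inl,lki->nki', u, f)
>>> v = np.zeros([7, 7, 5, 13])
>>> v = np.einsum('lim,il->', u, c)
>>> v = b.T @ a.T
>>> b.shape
(13, 7)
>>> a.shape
(7, 13)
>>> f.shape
(13, 13, 11)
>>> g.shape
(5, 7, 13)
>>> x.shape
(13,)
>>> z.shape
(5, 7, 7)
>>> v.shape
(7, 7)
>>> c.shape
(7, 11)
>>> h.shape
(7, 13, 11)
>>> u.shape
(11, 7, 13)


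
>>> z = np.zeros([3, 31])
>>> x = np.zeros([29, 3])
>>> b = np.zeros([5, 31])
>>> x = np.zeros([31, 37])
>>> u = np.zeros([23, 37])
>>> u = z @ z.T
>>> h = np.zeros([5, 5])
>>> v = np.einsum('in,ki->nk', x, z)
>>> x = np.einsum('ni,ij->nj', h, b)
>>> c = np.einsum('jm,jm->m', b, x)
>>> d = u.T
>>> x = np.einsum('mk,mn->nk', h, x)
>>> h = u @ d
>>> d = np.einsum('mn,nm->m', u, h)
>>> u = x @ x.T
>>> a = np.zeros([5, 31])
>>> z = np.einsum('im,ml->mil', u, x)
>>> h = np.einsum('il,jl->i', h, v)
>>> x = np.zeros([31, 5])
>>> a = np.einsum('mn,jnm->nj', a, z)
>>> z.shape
(31, 31, 5)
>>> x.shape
(31, 5)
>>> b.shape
(5, 31)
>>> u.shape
(31, 31)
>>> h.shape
(3,)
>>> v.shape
(37, 3)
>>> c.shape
(31,)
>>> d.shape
(3,)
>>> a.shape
(31, 31)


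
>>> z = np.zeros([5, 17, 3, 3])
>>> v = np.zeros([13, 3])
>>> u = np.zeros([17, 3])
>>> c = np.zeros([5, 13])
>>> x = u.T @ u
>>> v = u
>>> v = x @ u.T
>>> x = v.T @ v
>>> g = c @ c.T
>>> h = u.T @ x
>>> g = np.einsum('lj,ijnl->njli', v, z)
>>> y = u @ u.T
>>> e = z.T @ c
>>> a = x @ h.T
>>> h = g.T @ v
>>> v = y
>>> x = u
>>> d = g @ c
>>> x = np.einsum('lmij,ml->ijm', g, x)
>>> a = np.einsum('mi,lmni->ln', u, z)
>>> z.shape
(5, 17, 3, 3)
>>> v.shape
(17, 17)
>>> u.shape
(17, 3)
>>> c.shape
(5, 13)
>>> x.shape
(3, 5, 17)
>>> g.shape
(3, 17, 3, 5)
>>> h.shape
(5, 3, 17, 17)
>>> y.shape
(17, 17)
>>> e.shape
(3, 3, 17, 13)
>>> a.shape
(5, 3)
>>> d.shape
(3, 17, 3, 13)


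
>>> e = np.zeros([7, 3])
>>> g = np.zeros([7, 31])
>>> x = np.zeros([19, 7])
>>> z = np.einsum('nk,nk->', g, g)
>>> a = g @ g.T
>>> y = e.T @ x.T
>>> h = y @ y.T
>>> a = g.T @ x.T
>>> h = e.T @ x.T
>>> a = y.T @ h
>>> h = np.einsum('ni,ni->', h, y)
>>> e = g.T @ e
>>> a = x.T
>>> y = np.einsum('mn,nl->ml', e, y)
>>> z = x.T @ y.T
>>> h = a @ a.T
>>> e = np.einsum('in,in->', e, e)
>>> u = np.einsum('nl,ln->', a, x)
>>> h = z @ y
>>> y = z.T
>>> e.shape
()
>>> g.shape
(7, 31)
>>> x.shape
(19, 7)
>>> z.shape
(7, 31)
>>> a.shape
(7, 19)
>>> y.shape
(31, 7)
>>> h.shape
(7, 19)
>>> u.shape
()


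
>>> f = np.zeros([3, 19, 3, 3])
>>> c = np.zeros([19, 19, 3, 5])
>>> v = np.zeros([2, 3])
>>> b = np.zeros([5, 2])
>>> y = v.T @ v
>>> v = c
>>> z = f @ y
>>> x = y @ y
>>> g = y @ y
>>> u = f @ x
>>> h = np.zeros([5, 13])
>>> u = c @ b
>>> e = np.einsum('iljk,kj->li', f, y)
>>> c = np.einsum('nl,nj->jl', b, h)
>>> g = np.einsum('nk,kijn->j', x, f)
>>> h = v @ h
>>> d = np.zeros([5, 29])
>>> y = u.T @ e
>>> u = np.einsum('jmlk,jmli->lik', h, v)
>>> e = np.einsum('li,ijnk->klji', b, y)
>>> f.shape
(3, 19, 3, 3)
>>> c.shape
(13, 2)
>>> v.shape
(19, 19, 3, 5)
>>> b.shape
(5, 2)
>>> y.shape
(2, 3, 19, 3)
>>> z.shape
(3, 19, 3, 3)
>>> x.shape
(3, 3)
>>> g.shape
(3,)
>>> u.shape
(3, 5, 13)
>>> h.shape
(19, 19, 3, 13)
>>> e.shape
(3, 5, 3, 2)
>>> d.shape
(5, 29)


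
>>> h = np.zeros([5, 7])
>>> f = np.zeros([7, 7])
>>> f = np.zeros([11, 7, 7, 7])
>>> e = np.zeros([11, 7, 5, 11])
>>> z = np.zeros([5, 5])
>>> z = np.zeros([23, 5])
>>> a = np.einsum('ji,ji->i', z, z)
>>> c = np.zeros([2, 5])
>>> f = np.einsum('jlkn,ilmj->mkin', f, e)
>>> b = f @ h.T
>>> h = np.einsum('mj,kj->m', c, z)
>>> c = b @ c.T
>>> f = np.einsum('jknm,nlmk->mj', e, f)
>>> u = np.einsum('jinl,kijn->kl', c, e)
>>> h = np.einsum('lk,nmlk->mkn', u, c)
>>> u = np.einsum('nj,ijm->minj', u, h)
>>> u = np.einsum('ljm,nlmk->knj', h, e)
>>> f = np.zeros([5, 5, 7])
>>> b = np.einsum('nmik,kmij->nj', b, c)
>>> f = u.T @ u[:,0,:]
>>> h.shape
(7, 2, 5)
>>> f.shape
(2, 11, 2)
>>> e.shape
(11, 7, 5, 11)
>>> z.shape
(23, 5)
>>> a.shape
(5,)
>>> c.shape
(5, 7, 11, 2)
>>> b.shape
(5, 2)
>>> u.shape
(11, 11, 2)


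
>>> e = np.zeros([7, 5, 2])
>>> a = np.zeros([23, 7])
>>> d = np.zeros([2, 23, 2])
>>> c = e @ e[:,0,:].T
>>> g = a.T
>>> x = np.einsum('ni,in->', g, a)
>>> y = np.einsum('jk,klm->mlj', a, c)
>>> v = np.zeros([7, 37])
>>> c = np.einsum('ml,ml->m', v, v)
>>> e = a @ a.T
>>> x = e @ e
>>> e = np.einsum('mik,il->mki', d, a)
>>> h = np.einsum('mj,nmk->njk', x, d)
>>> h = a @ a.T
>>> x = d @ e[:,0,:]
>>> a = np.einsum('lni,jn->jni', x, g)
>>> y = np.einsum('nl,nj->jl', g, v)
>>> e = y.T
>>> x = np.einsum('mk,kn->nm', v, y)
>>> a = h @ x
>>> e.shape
(23, 37)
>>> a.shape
(23, 7)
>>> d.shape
(2, 23, 2)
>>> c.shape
(7,)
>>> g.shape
(7, 23)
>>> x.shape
(23, 7)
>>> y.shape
(37, 23)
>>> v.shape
(7, 37)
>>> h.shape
(23, 23)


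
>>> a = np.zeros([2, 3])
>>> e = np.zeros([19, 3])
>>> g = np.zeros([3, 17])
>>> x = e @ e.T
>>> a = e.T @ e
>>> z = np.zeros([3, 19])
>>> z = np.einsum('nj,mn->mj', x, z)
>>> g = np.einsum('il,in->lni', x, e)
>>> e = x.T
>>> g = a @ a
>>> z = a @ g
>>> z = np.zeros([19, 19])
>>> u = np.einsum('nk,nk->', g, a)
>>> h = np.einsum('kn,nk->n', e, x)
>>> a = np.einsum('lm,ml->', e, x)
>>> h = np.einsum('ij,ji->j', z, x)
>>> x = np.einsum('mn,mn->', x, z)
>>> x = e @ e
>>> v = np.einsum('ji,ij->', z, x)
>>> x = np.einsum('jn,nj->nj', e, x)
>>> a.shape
()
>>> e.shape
(19, 19)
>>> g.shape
(3, 3)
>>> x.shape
(19, 19)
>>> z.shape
(19, 19)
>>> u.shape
()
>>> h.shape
(19,)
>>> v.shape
()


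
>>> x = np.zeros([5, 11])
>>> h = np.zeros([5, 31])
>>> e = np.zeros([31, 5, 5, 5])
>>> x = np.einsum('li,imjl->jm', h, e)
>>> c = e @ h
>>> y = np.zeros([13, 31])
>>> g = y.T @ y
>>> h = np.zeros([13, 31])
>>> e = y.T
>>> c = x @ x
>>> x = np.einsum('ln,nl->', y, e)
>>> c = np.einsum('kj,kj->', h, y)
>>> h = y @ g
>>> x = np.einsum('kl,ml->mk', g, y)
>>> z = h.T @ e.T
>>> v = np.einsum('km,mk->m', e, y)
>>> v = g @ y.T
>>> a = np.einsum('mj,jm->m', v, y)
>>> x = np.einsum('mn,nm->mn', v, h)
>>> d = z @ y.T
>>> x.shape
(31, 13)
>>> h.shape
(13, 31)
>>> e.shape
(31, 13)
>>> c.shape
()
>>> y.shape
(13, 31)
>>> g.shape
(31, 31)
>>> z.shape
(31, 31)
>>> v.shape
(31, 13)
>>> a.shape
(31,)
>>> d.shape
(31, 13)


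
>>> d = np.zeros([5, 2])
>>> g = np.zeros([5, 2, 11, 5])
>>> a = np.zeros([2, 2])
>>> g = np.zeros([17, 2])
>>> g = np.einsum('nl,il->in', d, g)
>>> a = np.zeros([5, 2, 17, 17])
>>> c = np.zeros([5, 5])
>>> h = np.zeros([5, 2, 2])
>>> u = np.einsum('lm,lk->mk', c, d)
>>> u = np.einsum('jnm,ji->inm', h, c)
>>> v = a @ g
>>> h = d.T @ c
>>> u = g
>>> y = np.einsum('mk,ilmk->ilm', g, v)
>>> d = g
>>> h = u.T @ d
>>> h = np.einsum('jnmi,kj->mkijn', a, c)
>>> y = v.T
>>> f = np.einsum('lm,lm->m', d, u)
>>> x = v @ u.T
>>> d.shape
(17, 5)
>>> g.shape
(17, 5)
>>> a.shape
(5, 2, 17, 17)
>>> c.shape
(5, 5)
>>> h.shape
(17, 5, 17, 5, 2)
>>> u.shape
(17, 5)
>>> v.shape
(5, 2, 17, 5)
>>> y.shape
(5, 17, 2, 5)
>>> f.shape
(5,)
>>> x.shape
(5, 2, 17, 17)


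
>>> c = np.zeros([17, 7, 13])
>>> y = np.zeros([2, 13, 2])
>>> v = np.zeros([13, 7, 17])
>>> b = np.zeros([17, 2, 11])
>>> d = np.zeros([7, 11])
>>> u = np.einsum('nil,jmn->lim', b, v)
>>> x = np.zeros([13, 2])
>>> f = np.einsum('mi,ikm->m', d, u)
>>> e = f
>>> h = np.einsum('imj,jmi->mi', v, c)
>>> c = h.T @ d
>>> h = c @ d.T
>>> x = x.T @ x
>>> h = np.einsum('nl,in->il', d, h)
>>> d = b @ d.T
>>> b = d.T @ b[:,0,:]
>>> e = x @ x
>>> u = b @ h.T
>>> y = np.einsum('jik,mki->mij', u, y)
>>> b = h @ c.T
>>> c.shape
(13, 11)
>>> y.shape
(2, 2, 7)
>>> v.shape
(13, 7, 17)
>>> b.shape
(13, 13)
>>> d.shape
(17, 2, 7)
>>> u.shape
(7, 2, 13)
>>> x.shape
(2, 2)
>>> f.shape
(7,)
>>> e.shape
(2, 2)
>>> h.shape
(13, 11)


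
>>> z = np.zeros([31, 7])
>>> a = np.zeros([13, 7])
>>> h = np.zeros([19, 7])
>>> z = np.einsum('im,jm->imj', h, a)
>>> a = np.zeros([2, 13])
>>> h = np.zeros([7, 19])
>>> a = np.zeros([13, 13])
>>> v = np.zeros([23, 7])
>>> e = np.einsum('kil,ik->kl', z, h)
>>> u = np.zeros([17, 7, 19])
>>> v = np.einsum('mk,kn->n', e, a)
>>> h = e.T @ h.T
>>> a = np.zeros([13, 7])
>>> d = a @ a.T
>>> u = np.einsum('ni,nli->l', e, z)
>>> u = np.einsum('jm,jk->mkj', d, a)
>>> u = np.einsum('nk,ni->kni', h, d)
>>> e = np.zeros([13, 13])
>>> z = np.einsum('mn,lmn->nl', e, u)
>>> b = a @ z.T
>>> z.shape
(13, 7)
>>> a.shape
(13, 7)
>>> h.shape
(13, 7)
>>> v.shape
(13,)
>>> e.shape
(13, 13)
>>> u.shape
(7, 13, 13)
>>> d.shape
(13, 13)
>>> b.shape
(13, 13)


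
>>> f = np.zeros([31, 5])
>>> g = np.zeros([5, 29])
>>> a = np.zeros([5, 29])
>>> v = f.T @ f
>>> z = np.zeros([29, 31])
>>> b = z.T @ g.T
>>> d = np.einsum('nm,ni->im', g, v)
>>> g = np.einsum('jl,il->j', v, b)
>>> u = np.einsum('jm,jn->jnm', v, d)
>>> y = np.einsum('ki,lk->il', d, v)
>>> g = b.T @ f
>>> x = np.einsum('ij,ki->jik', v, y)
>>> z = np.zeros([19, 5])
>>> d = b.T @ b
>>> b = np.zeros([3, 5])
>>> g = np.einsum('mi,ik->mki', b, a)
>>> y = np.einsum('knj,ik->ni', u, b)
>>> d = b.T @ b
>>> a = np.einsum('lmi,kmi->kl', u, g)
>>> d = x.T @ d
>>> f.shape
(31, 5)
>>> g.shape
(3, 29, 5)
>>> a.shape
(3, 5)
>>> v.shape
(5, 5)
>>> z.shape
(19, 5)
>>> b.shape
(3, 5)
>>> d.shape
(29, 5, 5)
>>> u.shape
(5, 29, 5)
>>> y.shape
(29, 3)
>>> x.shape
(5, 5, 29)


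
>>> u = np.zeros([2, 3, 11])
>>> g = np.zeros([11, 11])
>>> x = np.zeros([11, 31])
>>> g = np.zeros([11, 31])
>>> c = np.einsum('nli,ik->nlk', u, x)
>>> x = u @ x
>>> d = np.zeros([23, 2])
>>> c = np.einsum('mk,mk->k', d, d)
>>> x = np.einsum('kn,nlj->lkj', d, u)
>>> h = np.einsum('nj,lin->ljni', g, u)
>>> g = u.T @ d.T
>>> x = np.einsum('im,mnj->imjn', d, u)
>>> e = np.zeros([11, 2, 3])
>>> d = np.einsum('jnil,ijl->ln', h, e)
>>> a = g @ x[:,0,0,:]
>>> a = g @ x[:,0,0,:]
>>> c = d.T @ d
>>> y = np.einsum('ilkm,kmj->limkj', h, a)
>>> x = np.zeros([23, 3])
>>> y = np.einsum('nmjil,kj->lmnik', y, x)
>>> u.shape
(2, 3, 11)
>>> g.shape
(11, 3, 23)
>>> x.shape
(23, 3)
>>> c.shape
(31, 31)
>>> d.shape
(3, 31)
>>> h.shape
(2, 31, 11, 3)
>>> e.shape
(11, 2, 3)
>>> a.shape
(11, 3, 3)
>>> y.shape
(3, 2, 31, 11, 23)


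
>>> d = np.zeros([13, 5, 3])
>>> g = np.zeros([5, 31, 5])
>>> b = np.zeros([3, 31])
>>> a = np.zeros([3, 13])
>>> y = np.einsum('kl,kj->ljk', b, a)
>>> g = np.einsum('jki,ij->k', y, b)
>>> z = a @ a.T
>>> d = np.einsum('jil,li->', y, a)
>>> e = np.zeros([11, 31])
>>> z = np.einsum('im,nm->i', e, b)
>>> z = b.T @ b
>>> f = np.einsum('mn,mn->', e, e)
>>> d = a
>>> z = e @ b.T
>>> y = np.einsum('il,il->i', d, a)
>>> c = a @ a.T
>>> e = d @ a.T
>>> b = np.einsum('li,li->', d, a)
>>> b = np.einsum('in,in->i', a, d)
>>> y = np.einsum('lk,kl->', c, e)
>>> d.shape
(3, 13)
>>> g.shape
(13,)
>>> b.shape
(3,)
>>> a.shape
(3, 13)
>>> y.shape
()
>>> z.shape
(11, 3)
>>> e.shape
(3, 3)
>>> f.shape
()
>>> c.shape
(3, 3)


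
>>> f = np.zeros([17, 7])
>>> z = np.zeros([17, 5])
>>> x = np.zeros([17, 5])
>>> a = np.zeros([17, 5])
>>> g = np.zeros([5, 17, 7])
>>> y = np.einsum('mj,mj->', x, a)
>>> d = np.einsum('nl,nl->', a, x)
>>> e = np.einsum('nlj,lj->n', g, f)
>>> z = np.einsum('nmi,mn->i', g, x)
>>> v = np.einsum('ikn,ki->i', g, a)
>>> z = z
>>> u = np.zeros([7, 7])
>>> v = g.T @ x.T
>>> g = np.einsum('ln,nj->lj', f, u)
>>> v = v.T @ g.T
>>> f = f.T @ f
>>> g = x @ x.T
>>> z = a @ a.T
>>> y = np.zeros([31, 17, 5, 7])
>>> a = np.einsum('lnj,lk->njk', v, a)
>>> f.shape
(7, 7)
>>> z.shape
(17, 17)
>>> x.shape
(17, 5)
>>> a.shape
(17, 17, 5)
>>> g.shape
(17, 17)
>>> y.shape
(31, 17, 5, 7)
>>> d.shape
()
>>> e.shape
(5,)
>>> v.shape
(17, 17, 17)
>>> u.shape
(7, 7)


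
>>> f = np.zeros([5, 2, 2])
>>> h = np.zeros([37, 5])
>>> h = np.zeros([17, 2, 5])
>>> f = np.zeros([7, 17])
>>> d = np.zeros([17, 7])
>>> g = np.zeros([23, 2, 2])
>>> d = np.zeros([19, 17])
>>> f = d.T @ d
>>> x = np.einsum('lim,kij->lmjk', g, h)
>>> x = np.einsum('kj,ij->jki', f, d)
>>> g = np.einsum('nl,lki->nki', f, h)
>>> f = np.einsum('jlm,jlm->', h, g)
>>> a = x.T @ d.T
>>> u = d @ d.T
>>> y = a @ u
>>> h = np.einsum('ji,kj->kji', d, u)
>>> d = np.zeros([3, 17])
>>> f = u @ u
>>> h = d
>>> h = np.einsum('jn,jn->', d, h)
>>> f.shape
(19, 19)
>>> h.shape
()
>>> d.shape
(3, 17)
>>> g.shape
(17, 2, 5)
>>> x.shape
(17, 17, 19)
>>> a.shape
(19, 17, 19)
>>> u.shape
(19, 19)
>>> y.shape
(19, 17, 19)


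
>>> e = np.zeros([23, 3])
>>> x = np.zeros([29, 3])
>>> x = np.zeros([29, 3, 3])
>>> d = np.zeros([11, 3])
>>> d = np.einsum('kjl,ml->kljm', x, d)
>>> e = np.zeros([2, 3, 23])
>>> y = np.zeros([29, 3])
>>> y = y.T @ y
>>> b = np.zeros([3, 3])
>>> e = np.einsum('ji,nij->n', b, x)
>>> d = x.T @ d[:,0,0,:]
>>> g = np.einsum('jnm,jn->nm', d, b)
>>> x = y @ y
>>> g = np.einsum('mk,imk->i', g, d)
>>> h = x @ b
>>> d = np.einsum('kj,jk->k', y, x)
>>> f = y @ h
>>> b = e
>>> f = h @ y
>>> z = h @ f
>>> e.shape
(29,)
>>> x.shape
(3, 3)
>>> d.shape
(3,)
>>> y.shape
(3, 3)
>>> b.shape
(29,)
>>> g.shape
(3,)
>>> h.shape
(3, 3)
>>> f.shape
(3, 3)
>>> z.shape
(3, 3)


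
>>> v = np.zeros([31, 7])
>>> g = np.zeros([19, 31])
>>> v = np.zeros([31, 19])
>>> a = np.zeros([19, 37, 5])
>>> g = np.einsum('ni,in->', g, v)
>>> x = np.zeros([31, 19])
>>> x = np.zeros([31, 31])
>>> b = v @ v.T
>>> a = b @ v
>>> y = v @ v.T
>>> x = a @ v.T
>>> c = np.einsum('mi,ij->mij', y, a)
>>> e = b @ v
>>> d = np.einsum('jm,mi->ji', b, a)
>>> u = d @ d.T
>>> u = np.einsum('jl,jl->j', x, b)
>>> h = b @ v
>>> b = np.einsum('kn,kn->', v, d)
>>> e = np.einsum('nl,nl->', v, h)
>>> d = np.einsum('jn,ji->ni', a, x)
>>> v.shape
(31, 19)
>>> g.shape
()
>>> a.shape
(31, 19)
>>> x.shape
(31, 31)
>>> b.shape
()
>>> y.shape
(31, 31)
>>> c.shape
(31, 31, 19)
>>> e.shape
()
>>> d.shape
(19, 31)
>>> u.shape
(31,)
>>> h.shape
(31, 19)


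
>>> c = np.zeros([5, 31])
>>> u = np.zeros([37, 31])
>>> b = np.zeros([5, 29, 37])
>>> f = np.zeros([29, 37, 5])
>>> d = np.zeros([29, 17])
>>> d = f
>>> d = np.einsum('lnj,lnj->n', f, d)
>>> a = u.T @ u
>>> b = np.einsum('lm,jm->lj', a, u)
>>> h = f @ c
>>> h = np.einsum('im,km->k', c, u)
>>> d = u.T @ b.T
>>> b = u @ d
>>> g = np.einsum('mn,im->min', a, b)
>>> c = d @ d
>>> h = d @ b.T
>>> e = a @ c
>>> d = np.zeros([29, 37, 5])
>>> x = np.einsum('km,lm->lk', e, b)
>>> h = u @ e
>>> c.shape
(31, 31)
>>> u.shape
(37, 31)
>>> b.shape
(37, 31)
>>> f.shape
(29, 37, 5)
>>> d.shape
(29, 37, 5)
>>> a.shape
(31, 31)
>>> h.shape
(37, 31)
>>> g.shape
(31, 37, 31)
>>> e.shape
(31, 31)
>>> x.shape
(37, 31)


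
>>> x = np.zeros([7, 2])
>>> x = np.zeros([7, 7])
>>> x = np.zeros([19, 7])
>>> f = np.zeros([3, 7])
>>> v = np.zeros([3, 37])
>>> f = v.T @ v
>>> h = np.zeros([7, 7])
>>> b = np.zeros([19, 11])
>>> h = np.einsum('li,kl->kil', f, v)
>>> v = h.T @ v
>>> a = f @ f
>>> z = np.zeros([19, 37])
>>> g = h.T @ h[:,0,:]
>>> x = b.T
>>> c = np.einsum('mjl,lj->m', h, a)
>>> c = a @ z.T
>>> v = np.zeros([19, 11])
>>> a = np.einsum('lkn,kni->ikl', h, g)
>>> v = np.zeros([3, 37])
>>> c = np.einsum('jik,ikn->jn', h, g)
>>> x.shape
(11, 19)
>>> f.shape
(37, 37)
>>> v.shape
(3, 37)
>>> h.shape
(3, 37, 37)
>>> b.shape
(19, 11)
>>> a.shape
(37, 37, 3)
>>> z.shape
(19, 37)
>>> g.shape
(37, 37, 37)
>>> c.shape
(3, 37)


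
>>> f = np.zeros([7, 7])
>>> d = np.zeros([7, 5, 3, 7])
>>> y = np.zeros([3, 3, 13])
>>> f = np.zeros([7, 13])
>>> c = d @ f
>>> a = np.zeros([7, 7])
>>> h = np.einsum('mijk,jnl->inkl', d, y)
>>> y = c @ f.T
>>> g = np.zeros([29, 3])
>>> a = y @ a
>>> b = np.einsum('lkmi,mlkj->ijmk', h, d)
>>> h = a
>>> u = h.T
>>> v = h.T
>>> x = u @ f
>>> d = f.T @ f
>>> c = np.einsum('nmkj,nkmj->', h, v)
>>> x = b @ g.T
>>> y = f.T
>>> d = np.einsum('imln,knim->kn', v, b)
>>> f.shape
(7, 13)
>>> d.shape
(13, 7)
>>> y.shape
(13, 7)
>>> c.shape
()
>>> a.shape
(7, 5, 3, 7)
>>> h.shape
(7, 5, 3, 7)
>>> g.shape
(29, 3)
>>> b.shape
(13, 7, 7, 3)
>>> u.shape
(7, 3, 5, 7)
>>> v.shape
(7, 3, 5, 7)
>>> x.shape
(13, 7, 7, 29)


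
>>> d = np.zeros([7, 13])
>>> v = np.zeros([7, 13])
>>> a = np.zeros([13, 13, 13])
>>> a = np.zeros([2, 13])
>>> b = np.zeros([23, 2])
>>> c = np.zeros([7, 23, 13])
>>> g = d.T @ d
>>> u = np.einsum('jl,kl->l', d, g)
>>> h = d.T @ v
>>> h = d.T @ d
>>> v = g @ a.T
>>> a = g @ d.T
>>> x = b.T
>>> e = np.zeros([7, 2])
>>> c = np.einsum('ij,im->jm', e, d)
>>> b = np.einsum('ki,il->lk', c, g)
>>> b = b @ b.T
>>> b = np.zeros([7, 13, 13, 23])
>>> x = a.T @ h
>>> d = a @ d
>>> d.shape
(13, 13)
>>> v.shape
(13, 2)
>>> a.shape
(13, 7)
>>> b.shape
(7, 13, 13, 23)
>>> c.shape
(2, 13)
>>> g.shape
(13, 13)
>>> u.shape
(13,)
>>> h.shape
(13, 13)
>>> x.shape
(7, 13)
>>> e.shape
(7, 2)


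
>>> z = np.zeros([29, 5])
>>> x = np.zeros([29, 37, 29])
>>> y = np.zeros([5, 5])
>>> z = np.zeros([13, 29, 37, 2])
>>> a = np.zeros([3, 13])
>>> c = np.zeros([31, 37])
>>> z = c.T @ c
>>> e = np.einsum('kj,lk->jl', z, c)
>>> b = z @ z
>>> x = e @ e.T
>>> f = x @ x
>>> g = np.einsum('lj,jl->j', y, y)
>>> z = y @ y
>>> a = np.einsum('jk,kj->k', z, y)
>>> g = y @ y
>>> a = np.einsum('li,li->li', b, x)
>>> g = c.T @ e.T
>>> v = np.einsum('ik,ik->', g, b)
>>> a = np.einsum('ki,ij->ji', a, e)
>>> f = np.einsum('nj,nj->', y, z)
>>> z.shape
(5, 5)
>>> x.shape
(37, 37)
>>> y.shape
(5, 5)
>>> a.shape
(31, 37)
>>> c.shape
(31, 37)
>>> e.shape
(37, 31)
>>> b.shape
(37, 37)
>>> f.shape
()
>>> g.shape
(37, 37)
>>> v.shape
()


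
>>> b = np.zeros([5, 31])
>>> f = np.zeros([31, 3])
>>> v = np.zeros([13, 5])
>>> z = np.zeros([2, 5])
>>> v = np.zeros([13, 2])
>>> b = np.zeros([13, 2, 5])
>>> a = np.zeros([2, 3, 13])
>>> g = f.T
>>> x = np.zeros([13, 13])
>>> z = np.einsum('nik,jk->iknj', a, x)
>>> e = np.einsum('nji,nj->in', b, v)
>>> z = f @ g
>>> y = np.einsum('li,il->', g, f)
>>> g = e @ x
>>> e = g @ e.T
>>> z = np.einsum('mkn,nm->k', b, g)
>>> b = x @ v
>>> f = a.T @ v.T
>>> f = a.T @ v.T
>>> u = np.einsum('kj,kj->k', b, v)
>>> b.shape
(13, 2)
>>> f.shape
(13, 3, 13)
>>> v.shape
(13, 2)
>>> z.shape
(2,)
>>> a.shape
(2, 3, 13)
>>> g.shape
(5, 13)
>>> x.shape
(13, 13)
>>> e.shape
(5, 5)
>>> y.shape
()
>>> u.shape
(13,)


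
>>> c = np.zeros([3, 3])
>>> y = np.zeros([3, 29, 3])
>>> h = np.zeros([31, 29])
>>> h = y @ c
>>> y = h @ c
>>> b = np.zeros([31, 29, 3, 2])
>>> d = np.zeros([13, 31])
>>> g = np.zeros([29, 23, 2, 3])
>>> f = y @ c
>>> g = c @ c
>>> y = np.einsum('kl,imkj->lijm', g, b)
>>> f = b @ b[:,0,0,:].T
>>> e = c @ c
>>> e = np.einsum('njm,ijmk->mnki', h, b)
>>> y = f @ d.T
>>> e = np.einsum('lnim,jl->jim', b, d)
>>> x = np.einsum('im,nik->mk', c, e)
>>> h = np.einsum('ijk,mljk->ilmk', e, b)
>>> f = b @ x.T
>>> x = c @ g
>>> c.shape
(3, 3)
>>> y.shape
(31, 29, 3, 13)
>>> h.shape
(13, 29, 31, 2)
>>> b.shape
(31, 29, 3, 2)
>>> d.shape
(13, 31)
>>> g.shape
(3, 3)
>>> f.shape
(31, 29, 3, 3)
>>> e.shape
(13, 3, 2)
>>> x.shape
(3, 3)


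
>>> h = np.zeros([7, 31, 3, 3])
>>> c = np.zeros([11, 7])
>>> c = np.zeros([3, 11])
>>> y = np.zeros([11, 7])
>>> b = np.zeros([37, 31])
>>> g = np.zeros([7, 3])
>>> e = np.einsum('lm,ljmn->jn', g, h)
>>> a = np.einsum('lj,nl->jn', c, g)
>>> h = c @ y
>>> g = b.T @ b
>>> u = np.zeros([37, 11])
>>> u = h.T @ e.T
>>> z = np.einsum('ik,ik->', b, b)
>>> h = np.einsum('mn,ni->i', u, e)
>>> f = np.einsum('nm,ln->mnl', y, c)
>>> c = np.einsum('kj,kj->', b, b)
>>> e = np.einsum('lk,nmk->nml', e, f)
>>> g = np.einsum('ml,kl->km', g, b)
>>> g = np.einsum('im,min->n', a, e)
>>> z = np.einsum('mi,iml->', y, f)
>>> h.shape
(3,)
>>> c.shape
()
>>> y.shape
(11, 7)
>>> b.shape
(37, 31)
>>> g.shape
(31,)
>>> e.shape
(7, 11, 31)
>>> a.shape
(11, 7)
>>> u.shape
(7, 31)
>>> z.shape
()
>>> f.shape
(7, 11, 3)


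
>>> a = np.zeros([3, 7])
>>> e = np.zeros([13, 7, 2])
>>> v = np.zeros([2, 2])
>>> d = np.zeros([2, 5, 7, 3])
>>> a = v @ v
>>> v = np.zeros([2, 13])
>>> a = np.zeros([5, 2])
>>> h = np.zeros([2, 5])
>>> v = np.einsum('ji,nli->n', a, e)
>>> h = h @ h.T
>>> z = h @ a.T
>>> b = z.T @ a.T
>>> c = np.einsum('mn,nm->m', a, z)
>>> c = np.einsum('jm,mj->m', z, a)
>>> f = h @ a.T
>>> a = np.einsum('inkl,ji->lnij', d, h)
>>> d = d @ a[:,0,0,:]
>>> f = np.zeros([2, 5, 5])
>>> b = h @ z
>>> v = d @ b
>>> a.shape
(3, 5, 2, 2)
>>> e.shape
(13, 7, 2)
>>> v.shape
(2, 5, 7, 5)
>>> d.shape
(2, 5, 7, 2)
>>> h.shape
(2, 2)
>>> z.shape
(2, 5)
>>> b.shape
(2, 5)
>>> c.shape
(5,)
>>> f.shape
(2, 5, 5)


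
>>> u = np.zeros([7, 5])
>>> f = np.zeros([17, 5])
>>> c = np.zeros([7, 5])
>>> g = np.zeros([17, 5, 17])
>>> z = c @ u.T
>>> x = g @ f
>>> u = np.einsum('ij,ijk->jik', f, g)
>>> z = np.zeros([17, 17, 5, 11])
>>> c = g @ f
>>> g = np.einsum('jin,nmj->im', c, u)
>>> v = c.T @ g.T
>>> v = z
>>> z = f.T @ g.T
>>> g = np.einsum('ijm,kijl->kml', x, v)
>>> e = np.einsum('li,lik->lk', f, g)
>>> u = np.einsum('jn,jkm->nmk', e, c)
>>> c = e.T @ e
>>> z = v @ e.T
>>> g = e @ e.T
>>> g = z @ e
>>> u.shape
(11, 5, 5)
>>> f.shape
(17, 5)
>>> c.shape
(11, 11)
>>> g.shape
(17, 17, 5, 11)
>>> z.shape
(17, 17, 5, 17)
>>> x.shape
(17, 5, 5)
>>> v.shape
(17, 17, 5, 11)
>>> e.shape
(17, 11)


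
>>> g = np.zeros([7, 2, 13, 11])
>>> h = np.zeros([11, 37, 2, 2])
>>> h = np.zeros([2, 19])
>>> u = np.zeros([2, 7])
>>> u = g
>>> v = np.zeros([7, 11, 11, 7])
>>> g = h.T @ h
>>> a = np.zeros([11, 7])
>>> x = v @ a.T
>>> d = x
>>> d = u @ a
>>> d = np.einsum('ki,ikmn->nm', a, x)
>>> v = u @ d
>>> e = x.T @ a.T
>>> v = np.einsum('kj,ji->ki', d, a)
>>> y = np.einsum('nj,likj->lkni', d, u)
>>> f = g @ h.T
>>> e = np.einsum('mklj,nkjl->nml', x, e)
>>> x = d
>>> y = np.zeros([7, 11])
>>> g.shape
(19, 19)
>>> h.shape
(2, 19)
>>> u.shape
(7, 2, 13, 11)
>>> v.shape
(11, 7)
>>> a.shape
(11, 7)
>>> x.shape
(11, 11)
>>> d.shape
(11, 11)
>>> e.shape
(11, 7, 11)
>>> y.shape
(7, 11)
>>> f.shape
(19, 2)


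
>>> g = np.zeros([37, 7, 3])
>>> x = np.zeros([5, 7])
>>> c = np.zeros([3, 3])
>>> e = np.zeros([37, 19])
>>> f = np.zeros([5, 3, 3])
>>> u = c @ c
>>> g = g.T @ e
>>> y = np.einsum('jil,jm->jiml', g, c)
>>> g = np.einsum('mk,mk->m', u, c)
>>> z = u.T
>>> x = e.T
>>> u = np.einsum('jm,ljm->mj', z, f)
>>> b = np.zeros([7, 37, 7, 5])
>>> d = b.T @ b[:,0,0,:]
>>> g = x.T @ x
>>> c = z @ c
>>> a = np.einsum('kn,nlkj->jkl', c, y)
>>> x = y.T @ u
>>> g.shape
(37, 37)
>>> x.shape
(19, 3, 7, 3)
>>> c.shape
(3, 3)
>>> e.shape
(37, 19)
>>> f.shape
(5, 3, 3)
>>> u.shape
(3, 3)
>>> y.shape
(3, 7, 3, 19)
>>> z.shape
(3, 3)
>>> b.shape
(7, 37, 7, 5)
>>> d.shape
(5, 7, 37, 5)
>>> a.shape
(19, 3, 7)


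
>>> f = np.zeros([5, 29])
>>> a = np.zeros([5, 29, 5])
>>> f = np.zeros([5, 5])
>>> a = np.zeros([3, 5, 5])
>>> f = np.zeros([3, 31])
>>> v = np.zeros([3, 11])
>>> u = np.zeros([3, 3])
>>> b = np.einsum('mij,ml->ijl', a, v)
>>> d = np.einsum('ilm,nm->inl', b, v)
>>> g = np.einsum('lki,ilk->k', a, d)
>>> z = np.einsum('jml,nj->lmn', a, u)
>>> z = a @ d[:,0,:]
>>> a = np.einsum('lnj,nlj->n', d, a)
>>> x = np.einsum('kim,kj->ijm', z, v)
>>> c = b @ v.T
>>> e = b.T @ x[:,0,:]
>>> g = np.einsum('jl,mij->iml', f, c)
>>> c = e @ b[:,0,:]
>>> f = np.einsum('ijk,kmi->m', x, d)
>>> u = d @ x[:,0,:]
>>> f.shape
(3,)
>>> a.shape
(3,)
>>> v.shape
(3, 11)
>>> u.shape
(5, 3, 5)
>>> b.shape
(5, 5, 11)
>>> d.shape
(5, 3, 5)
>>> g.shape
(5, 5, 31)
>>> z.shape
(3, 5, 5)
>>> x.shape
(5, 11, 5)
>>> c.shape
(11, 5, 11)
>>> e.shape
(11, 5, 5)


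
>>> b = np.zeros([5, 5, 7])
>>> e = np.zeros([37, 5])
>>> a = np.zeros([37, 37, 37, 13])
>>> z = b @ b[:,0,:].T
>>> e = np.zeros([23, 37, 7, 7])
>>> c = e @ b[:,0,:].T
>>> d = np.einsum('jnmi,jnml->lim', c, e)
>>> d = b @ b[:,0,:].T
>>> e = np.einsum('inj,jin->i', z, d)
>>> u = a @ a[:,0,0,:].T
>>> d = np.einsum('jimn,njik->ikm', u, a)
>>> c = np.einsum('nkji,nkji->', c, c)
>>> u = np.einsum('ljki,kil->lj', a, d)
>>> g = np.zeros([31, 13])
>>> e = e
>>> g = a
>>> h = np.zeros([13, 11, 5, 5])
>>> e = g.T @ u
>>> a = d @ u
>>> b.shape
(5, 5, 7)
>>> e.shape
(13, 37, 37, 37)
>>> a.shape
(37, 13, 37)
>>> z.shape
(5, 5, 5)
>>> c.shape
()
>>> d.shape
(37, 13, 37)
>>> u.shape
(37, 37)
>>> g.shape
(37, 37, 37, 13)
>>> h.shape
(13, 11, 5, 5)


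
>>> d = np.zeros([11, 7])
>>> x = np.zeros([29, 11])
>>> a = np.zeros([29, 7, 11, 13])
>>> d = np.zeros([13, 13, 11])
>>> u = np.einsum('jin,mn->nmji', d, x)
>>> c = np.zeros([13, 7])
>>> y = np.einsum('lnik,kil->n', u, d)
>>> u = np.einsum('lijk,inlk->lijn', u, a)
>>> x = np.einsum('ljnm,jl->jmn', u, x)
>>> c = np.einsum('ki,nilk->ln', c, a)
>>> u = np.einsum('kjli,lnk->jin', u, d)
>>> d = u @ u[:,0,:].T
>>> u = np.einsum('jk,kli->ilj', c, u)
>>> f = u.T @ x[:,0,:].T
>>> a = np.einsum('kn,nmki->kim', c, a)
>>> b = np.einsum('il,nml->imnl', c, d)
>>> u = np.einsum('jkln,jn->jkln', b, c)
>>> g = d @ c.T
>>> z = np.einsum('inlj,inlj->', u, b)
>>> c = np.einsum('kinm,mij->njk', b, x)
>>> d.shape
(29, 7, 29)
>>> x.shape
(29, 7, 13)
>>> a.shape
(11, 13, 7)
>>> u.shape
(11, 7, 29, 29)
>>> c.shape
(29, 13, 11)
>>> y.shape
(29,)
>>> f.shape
(11, 7, 29)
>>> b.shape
(11, 7, 29, 29)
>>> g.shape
(29, 7, 11)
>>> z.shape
()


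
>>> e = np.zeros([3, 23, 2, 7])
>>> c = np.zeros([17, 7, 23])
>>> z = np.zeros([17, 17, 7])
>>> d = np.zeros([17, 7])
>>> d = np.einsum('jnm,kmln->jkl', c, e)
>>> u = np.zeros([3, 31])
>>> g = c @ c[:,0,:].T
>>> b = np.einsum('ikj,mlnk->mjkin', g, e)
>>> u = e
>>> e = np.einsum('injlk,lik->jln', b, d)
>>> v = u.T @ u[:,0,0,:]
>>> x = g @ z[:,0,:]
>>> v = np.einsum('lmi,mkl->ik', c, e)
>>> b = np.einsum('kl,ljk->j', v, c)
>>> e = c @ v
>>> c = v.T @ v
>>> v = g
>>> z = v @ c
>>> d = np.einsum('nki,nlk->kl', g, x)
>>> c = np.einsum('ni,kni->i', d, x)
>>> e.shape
(17, 7, 17)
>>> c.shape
(7,)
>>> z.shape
(17, 7, 17)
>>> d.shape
(7, 7)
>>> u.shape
(3, 23, 2, 7)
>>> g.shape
(17, 7, 17)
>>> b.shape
(7,)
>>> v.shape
(17, 7, 17)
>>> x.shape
(17, 7, 7)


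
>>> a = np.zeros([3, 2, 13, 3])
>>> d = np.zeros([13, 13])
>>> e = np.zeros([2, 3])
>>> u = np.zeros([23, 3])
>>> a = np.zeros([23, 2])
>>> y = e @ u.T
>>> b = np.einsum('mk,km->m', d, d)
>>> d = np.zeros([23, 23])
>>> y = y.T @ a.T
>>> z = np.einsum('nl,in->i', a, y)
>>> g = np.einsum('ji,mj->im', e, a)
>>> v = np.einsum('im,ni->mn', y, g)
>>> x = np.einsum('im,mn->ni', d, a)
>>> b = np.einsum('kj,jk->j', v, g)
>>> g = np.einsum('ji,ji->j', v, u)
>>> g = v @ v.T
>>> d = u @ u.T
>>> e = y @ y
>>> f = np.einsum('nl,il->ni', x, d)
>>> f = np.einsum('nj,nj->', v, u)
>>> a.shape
(23, 2)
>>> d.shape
(23, 23)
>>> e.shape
(23, 23)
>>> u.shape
(23, 3)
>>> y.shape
(23, 23)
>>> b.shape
(3,)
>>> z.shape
(23,)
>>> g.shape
(23, 23)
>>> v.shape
(23, 3)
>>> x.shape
(2, 23)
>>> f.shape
()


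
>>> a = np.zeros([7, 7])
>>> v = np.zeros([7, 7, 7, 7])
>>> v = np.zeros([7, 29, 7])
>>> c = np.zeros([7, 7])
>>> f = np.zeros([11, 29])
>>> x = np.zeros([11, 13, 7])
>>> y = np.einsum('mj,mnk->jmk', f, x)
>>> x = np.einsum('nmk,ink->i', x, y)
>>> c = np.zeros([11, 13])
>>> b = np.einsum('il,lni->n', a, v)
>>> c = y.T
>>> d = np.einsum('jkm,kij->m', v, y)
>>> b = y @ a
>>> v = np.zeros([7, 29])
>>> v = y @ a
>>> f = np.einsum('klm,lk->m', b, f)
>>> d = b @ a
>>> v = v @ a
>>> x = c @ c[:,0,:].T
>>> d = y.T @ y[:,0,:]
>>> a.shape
(7, 7)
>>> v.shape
(29, 11, 7)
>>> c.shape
(7, 11, 29)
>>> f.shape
(7,)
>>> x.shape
(7, 11, 7)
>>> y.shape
(29, 11, 7)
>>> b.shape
(29, 11, 7)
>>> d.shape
(7, 11, 7)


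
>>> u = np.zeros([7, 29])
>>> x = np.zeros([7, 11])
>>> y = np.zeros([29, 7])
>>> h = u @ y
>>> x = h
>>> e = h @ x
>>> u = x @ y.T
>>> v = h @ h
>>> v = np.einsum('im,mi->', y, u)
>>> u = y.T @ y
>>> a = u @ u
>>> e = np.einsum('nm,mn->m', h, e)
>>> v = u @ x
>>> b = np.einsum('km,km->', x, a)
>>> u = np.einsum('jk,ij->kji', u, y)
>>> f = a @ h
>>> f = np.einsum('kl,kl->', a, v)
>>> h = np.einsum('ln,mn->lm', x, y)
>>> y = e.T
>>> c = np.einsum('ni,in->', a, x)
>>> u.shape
(7, 7, 29)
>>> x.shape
(7, 7)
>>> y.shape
(7,)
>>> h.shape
(7, 29)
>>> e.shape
(7,)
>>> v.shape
(7, 7)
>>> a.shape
(7, 7)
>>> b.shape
()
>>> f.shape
()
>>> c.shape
()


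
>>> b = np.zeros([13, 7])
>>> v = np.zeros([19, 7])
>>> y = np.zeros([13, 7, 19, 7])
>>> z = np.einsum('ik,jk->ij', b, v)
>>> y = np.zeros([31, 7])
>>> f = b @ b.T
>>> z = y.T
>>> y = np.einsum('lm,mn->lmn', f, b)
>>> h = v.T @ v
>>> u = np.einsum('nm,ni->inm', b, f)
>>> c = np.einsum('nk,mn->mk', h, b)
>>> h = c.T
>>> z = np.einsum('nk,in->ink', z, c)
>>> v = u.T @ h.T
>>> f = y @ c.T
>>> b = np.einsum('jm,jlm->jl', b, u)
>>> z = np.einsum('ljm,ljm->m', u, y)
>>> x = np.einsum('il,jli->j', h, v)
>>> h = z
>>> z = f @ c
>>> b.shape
(13, 13)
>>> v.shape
(7, 13, 7)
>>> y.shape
(13, 13, 7)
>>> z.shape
(13, 13, 7)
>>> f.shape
(13, 13, 13)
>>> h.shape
(7,)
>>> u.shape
(13, 13, 7)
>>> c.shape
(13, 7)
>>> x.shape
(7,)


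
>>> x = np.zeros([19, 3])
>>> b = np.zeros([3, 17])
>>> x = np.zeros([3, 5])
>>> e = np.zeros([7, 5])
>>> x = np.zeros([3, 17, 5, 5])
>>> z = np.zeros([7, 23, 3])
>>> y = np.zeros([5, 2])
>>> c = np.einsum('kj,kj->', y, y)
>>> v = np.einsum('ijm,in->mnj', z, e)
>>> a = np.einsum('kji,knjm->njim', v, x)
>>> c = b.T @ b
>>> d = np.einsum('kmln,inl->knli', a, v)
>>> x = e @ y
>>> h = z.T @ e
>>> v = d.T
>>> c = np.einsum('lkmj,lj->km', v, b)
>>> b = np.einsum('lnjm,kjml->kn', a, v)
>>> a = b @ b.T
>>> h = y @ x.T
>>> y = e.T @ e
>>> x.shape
(7, 2)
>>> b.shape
(3, 5)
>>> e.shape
(7, 5)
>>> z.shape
(7, 23, 3)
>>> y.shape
(5, 5)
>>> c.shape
(23, 5)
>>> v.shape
(3, 23, 5, 17)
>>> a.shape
(3, 3)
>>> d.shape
(17, 5, 23, 3)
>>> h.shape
(5, 7)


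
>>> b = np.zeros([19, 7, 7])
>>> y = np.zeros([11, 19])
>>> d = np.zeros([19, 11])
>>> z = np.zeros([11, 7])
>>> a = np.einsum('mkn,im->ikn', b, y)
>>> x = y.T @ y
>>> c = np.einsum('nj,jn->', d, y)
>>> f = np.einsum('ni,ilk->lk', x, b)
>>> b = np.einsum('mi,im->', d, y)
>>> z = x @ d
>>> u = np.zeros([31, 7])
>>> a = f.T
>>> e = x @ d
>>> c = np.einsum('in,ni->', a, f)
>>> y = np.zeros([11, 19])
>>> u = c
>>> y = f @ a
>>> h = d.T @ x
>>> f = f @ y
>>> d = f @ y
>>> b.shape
()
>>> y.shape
(7, 7)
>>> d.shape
(7, 7)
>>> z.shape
(19, 11)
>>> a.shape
(7, 7)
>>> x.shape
(19, 19)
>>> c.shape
()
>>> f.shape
(7, 7)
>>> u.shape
()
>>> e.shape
(19, 11)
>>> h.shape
(11, 19)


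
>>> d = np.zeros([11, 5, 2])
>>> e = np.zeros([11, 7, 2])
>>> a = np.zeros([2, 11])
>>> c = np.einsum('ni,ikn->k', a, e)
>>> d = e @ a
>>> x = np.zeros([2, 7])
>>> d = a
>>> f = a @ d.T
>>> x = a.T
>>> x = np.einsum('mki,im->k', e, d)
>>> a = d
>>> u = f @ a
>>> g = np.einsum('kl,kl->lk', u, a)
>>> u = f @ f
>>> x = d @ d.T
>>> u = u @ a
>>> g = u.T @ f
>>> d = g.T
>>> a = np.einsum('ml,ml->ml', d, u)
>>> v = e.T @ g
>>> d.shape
(2, 11)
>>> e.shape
(11, 7, 2)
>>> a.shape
(2, 11)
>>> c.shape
(7,)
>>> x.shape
(2, 2)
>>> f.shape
(2, 2)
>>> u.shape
(2, 11)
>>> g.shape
(11, 2)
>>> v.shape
(2, 7, 2)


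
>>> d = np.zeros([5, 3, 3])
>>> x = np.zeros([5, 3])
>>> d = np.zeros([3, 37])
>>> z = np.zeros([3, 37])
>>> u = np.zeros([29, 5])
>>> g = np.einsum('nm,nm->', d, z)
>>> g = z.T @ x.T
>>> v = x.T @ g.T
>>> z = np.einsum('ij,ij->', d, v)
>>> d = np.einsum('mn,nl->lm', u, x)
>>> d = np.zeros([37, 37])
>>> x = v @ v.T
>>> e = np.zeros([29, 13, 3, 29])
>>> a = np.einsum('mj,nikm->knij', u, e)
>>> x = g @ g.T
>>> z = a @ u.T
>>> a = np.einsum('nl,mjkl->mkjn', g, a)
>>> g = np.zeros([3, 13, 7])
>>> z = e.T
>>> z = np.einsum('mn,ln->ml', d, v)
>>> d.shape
(37, 37)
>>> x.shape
(37, 37)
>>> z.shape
(37, 3)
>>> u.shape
(29, 5)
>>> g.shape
(3, 13, 7)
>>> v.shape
(3, 37)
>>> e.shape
(29, 13, 3, 29)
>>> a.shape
(3, 13, 29, 37)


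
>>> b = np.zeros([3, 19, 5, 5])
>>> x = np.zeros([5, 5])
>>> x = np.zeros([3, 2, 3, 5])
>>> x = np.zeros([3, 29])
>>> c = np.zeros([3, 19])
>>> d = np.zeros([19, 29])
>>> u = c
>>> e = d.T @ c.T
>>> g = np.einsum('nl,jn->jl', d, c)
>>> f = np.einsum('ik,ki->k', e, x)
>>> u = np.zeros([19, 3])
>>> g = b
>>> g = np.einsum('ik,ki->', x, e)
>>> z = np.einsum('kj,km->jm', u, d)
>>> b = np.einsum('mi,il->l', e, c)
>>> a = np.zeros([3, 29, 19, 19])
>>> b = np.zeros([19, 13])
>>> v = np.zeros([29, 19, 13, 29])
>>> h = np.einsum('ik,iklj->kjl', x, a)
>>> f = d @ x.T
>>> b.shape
(19, 13)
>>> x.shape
(3, 29)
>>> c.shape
(3, 19)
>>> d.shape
(19, 29)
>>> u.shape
(19, 3)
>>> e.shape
(29, 3)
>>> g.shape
()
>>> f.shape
(19, 3)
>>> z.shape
(3, 29)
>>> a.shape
(3, 29, 19, 19)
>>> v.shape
(29, 19, 13, 29)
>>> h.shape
(29, 19, 19)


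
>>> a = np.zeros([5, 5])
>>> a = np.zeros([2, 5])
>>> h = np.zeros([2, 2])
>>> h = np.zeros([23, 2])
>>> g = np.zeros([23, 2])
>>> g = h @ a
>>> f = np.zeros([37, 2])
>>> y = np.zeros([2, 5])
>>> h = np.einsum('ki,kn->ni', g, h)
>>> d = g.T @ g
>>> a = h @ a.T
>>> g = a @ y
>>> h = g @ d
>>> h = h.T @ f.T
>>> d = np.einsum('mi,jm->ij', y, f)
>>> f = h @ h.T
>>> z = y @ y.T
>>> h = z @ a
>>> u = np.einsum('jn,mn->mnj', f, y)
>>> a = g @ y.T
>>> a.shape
(2, 2)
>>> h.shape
(2, 2)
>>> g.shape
(2, 5)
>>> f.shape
(5, 5)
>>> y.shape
(2, 5)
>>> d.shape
(5, 37)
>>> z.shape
(2, 2)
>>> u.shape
(2, 5, 5)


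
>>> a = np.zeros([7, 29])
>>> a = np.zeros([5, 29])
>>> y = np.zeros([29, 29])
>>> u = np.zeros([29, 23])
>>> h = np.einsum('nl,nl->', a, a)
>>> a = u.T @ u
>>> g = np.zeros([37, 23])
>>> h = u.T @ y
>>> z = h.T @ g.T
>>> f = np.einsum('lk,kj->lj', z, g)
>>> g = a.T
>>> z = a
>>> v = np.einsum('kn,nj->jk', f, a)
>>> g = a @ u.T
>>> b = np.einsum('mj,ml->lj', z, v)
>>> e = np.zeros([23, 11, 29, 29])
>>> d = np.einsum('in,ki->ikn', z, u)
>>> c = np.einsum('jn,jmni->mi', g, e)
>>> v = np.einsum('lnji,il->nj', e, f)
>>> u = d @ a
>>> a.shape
(23, 23)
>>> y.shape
(29, 29)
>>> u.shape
(23, 29, 23)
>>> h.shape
(23, 29)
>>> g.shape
(23, 29)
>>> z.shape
(23, 23)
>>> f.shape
(29, 23)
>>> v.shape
(11, 29)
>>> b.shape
(29, 23)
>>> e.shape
(23, 11, 29, 29)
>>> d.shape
(23, 29, 23)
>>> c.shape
(11, 29)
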